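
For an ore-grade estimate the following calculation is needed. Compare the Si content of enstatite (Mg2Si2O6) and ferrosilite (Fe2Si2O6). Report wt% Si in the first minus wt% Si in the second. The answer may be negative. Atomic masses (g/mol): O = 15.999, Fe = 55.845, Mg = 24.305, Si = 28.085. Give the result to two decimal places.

6.69 percentage points

M(Mg2Si2O6) = 200.774 g/mol, so wt% Si = 56.170/200.774 × 100 = 27.98%.
M(Fe2Si2O6) = 263.854 g/mol, so wt% Si = 56.170/263.854 × 100 = 21.29%.
27.98 − 21.29 = 6.69 pp.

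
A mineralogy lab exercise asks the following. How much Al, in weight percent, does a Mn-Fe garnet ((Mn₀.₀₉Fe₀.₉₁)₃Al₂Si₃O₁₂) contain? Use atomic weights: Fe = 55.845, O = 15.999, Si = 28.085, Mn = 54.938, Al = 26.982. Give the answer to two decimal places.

Molar mass of (Mn₀.₀₉Fe₀.₉₁)₃Al₂Si₃O₁₂: 0.27·54.938 + 2.73·55.845 + 2·26.982 + 3·28.085 + 12·15.999 = 497.497 g/mol.
Mass of Al per formula unit: 2 × 26.982 = 53.964 g.
Weight fraction Al = 53.964 / 497.497 = 0.1085.

10.85 weight percent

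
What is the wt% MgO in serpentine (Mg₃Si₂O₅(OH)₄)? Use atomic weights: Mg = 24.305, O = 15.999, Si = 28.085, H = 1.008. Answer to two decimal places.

M(Mg₃Si₂O₅(OH)₄) = 277.108 g/mol; M(MgO) = 40.304 g/mol.
Moles MgO per formula unit = 3 Mg ÷ 1 = 3.0000.
MgO fraction = (3.0000 × 40.304) / 277.108 = 120.912/277.108 = 0.4363.

43.63 wt%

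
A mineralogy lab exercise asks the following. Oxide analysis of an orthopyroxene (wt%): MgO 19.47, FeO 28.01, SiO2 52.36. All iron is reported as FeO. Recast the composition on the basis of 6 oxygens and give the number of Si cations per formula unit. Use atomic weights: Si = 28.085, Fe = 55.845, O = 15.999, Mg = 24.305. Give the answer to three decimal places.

1.999 Si apfu

MgO (M=40.304): mol = 0.48308; Mg = 0.48308, O = 0.48308.
FeO (M=71.844): mol = 0.38987; Fe = 0.38987, O = 0.38987.
SiO2 (M=60.083): mol = 0.87146; Si = 0.87146, O = 1.74292.
ΣO = 2.61587; factor = 6/ΣO = 2.29369.
Si apfu = 0.87146 × 2.29369 = 1.999.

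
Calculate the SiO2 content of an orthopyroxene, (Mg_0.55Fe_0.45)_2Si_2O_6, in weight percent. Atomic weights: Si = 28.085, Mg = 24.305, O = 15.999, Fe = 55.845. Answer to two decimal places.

M((Mg_0.55Fe_0.45)_2Si_2O_6) = 229.160 g/mol; M(SiO2) = 60.083 g/mol.
Moles SiO2 per formula unit = 2 Si ÷ 1 = 2.0000.
SiO2 fraction = (2.0000 × 60.083) / 229.160 = 120.166/229.160 = 0.5244.

52.44 wt%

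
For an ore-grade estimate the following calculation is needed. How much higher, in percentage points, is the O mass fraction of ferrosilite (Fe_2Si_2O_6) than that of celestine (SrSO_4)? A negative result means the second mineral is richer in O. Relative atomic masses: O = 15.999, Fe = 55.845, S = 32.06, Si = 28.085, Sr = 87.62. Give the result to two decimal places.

1.54 percentage points

M(Fe_2Si_2O_6) = 263.854 g/mol, so wt% O = 95.994/263.854 × 100 = 36.38%.
M(SrSO_4) = 183.676 g/mol, so wt% O = 63.996/183.676 × 100 = 34.84%.
36.38 − 34.84 = 1.54 pp.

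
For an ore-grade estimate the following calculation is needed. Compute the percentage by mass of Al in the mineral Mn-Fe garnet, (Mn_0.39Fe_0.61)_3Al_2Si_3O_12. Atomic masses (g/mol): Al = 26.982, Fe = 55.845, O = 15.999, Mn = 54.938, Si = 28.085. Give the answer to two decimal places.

M((Mn_0.39Fe_0.61)_3Al_2Si_3O_12) = 496.681 g/mol.
Al contributes 2 × 26.982 = 53.964 g per mole.
53.964/496.681 = 0.1086 → 10.86%.

10.86 wt%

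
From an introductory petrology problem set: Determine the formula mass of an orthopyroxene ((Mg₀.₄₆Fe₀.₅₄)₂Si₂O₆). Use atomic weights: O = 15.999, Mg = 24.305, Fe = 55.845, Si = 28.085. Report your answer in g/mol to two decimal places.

The formula mass is the sum 0.92·24.305 + 1.08·55.845 + 2·28.085 + 6·15.999.

234.84 g/mol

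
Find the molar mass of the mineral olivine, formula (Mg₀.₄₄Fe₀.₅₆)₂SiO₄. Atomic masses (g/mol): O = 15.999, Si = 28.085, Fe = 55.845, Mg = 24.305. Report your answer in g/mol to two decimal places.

176.02 g/mol

Mg: 0.88 × 24.305 = 21.3884
Fe: 1.12 × 55.845 = 62.5464
Si: 1 × 28.085 = 28.0850
O: 4 × 15.999 = 63.9960
Summing the contributions gives the formula mass.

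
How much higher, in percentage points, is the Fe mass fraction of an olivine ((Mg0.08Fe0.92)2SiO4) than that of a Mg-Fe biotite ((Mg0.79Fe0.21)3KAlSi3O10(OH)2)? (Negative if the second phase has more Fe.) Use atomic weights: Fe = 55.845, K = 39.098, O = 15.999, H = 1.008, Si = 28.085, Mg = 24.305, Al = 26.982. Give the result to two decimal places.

43.66 percentage points

Fe in (Mg0.08Fe0.92)2SiO4: molar mass 198.725 g/mol; 1.84×55.845 = 102.755 g → 51.71 wt%.
Fe in (Mg0.79Fe0.21)3KAlSi3O10(OH)2: molar mass 437.124 g/mol; 0.63×55.845 = 35.182 g → 8.05 wt%.
Difference = 51.71 − 8.05 = 43.66 percentage points.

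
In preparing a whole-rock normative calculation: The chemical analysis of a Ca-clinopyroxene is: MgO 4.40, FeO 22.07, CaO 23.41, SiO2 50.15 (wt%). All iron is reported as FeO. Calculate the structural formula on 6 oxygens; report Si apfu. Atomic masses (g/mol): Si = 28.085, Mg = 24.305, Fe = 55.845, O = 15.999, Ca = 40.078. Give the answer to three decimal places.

MgO (M=40.304): mol = 0.10917; Mg = 0.10917, O = 0.10917.
FeO (M=71.844): mol = 0.30719; Fe = 0.30719, O = 0.30719.
CaO (M=56.077): mol = 0.41746; Ca = 0.41746, O = 0.41746.
SiO2 (M=60.083): mol = 0.83468; Si = 0.83468, O = 1.66936.
ΣO = 2.50318; factor = 6/ΣO = 2.39695.
Si apfu = 0.83468 × 2.39695 = 2.001.

2.001 Si apfu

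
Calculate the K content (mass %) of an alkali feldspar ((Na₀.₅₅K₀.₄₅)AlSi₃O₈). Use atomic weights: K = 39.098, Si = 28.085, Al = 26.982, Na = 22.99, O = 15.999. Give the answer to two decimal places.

Formula mass = 0.55*22.99 + 0.45*39.098 + 1*26.982 + 3*28.085 + 8*15.999 = 269.468 g/mol, of which 17.594 g is K.
So K makes up 17.594/269.468 = 0.0653 of the mass, i.e. 6.53%.

6.53 mass %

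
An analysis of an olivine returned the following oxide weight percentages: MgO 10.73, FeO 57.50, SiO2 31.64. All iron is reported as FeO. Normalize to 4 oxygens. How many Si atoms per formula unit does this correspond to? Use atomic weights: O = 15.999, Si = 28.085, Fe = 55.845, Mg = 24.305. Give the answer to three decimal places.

0.994 Si apfu

10.73 wt% MgO ÷ 40.304 g/mol = 0.26623 mol, giving 0.26623 Mg and 0.26623 O.
57.50 wt% FeO ÷ 71.844 g/mol = 0.80035 mol, giving 0.80035 Fe and 0.80035 O.
31.64 wt% SiO2 ÷ 60.083 g/mol = 0.52660 mol, giving 0.52660 Si and 1.05320 O.
Oxygen sums to 2.11978; scaling by 4/2.11978 = 1.88699 puts the formula on 4 O.
Si: 0.52660 × 1.88699 = 0.994 atoms per formula unit.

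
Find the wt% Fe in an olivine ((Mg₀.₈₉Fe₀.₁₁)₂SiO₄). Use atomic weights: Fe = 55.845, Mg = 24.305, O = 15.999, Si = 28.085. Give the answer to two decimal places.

Formula mass = 1.78·24.305 + 0.22·55.845 + 1·28.085 + 4·15.999 = 147.630 g/mol, of which 12.286 g is Fe.
So Fe makes up 12.286/147.630 = 0.0832 of the mass, i.e. 8.32%.

8.32 mass %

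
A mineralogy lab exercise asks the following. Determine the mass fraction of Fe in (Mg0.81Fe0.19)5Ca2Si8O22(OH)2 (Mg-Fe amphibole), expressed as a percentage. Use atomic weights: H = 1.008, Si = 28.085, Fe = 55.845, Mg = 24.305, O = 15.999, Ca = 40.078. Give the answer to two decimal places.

M((Mg0.81Fe0.19)5Ca2Si8O22(OH)2) = 842.316 g/mol.
Fe contributes 0.95 × 55.845 = 53.053 g per mole.
53.053/842.316 = 0.0630 → 6.30%.

6.30 wt%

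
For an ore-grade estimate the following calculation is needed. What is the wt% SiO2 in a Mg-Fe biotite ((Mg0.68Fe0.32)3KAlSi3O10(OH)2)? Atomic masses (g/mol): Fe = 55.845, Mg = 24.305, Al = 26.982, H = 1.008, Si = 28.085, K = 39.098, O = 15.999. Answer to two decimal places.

Molar mass of (Mg0.68Fe0.32)3KAlSi3O10(OH)2 = 2.04·24.305 + 0.96·55.845 + 1·39.098 + 1·26.982 + 3·28.085 + 12·15.999 + 2·1.008 = 447.532 g/mol.
Each formula unit contains 3 Si, equivalent to 3/1 = 3.0000 mol SiO2.
M(SiO2) = 1×28.085 + 2×15.999 = 60.083 g/mol.
Mass of SiO2 per formula unit = 3.0000 × 60.083 = 180.249 g.
SiO2 wt% = 180.249 / 447.532 × 100 = 40.28%.

40.28 wt%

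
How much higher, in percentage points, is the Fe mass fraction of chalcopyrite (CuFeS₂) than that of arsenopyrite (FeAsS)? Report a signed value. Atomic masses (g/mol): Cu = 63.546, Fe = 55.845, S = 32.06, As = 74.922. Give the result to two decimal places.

First mineral: 55.845 g Fe in 183.511 g formula = 30.43 wt% Fe.
Second mineral: 55.845 g Fe in 162.827 g formula = 34.30 wt% Fe.
30.43% − 34.30% gives a difference of -3.87 percentage points.

-3.87 percentage points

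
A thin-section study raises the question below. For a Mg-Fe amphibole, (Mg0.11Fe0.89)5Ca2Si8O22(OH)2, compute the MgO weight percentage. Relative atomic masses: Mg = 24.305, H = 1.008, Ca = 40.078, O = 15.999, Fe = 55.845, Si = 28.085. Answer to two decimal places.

2.33 wt%

M((Mg0.11Fe0.89)5Ca2Si8O22(OH)2) = 952.706 g/mol; M(MgO) = 40.304 g/mol.
Moles MgO per formula unit = 0.55 Mg ÷ 1 = 0.5500.
MgO fraction = (0.5500 × 40.304) / 952.706 = 22.167/952.706 = 0.0233.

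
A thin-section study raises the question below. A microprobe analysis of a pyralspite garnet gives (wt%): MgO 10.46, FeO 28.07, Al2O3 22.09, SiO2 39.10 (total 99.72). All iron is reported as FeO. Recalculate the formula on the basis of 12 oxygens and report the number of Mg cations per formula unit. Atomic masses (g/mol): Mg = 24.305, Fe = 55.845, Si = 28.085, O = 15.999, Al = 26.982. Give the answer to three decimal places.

MgO: 10.46/40.304 = 0.25953 mol → 0.25953 mol Mg, 0.25953 mol O.
FeO: 28.07/71.844 = 0.39071 mol → 0.39071 mol Fe, 0.39071 mol O.
Al2O3: 22.09/101.961 = 0.21665 mol → 0.43330 mol Al, 0.64995 mol O.
SiO2: 39.10/60.083 = 0.65077 mol → 0.65077 mol Si, 1.30154 mol O.
Total oxygen = 2.60173 mol. Normalization factor = 12/2.60173 = 4.61232.
Mg per 12 O = 0.25953 × 4.61232 = 1.197.

1.197 Mg apfu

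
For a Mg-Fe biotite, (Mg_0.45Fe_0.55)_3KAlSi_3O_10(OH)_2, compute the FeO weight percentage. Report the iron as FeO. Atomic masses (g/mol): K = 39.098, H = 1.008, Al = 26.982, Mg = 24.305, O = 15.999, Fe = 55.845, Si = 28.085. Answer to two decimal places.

25.26 wt%

Formula mass = 469.295 g/mol.
1.65 Fe → 1.6500 mol FeO per formula unit; M(FeO) = 71.844, so FeO mass = 118.543 g.
118.543/469.295 × 100 = 25.26 wt%.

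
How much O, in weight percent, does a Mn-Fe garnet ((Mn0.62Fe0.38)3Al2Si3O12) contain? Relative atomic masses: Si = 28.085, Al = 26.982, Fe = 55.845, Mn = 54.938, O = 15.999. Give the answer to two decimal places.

38.70 weight percent

Molar mass of (Mn0.62Fe0.38)3Al2Si3O12: 1.86×54.938 + 1.14×55.845 + 2×26.982 + 3×28.085 + 12×15.999 = 496.055 g/mol.
Mass of O per formula unit: 12 × 15.999 = 191.988 g.
Weight fraction O = 191.988 / 496.055 = 0.3870.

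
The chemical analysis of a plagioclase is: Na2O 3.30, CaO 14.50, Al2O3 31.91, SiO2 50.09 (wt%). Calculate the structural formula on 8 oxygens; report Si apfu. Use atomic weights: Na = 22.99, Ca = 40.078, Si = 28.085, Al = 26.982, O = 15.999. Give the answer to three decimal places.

Na2O: 3.30/61.979 = 0.05324 mol → 0.10648 mol Na, 0.05324 mol O.
CaO: 14.50/56.077 = 0.25857 mol → 0.25857 mol Ca, 0.25857 mol O.
Al2O3: 31.91/101.961 = 0.31296 mol → 0.62592 mol Al, 0.93888 mol O.
SiO2: 50.09/60.083 = 0.83368 mol → 0.83368 mol Si, 1.66736 mol O.
Total oxygen = 2.91805 mol. Normalization factor = 8/2.91805 = 2.74156.
Si per 8 O = 0.83368 × 2.74156 = 2.286.

2.286 Si apfu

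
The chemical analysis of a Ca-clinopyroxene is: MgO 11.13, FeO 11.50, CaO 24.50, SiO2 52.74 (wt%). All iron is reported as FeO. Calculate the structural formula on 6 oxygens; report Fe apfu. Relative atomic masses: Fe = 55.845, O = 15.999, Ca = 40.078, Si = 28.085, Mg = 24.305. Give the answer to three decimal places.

0.365 Fe apfu

MgO: 11.13/40.304 = 0.27615 mol → 0.27615 mol Mg, 0.27615 mol O.
FeO: 11.50/71.844 = 0.16007 mol → 0.16007 mol Fe, 0.16007 mol O.
CaO: 24.50/56.077 = 0.43690 mol → 0.43690 mol Ca, 0.43690 mol O.
SiO2: 52.74/60.083 = 0.87779 mol → 0.87779 mol Si, 1.75558 mol O.
Total oxygen = 2.62870 mol. Normalization factor = 6/2.62870 = 2.28250.
Fe per 6 O = 0.16007 × 2.28250 = 0.365.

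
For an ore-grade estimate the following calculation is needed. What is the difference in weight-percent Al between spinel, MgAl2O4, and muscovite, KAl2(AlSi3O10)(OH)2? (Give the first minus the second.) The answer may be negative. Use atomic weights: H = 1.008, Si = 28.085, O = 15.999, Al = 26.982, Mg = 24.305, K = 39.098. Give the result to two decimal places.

17.61 percentage points

First mineral: 53.964 g Al in 142.265 g formula = 37.93 wt% Al.
Second mineral: 80.946 g Al in 398.303 g formula = 20.32 wt% Al.
37.93% − 20.32% gives a difference of 17.61 percentage points.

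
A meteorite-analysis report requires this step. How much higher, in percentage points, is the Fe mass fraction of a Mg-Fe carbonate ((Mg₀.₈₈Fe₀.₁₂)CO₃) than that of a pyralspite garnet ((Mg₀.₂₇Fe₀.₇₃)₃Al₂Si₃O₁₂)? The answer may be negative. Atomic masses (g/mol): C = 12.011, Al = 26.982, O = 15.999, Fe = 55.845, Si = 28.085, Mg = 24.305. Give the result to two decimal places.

-18.29 percentage points

First mineral: 6.701 g Fe in 88.098 g formula = 7.61 wt% Fe.
Second mineral: 122.301 g Fe in 472.195 g formula = 25.90 wt% Fe.
7.61% − 25.90% gives a difference of -18.29 percentage points.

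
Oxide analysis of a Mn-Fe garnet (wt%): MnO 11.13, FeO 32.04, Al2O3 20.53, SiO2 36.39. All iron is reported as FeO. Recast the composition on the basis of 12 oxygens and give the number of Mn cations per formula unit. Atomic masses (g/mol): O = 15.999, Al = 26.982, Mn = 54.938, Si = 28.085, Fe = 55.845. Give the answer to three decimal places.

11.13 wt% MnO ÷ 70.937 g/mol = 0.15690 mol, giving 0.15690 Mn and 0.15690 O.
32.04 wt% FeO ÷ 71.844 g/mol = 0.44597 mol, giving 0.44597 Fe and 0.44597 O.
20.53 wt% Al2O3 ÷ 101.961 g/mol = 0.20135 mol, giving 0.40270 Al and 0.60405 O.
36.39 wt% SiO2 ÷ 60.083 g/mol = 0.60566 mol, giving 0.60566 Si and 1.21132 O.
Oxygen sums to 2.41824; scaling by 12/2.41824 = 4.96229 puts the formula on 12 O.
Mn: 0.15690 × 4.96229 = 0.779 atoms per formula unit.

0.779 Mn apfu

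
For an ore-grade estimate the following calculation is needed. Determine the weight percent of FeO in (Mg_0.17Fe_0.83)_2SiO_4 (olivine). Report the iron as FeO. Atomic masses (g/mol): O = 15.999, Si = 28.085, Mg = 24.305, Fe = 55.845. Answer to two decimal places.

Formula mass = 193.047 g/mol.
1.66 Fe → 1.6600 mol FeO per formula unit; M(FeO) = 71.844, so FeO mass = 119.261 g.
119.261/193.047 × 100 = 61.78 wt%.

61.78 wt%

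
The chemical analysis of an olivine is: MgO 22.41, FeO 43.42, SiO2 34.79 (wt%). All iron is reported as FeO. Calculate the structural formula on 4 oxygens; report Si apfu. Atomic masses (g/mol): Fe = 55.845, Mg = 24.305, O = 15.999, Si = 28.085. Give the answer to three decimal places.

MgO (M=40.304): mol = 0.55602; Mg = 0.55602, O = 0.55602.
FeO (M=71.844): mol = 0.60437; Fe = 0.60437, O = 0.60437.
SiO2 (M=60.083): mol = 0.57903; Si = 0.57903, O = 1.15806.
ΣO = 2.31845; factor = 4/ΣO = 1.72529.
Si apfu = 0.57903 × 1.72529 = 0.999.

0.999 Si apfu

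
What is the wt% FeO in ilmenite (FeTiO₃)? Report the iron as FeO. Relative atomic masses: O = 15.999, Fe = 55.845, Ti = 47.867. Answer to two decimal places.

47.36 wt%

M(FeTiO₃) = 151.709 g/mol; M(FeO) = 71.844 g/mol.
Moles FeO per formula unit = 1 Fe ÷ 1 = 1.0000.
FeO fraction = (1.0000 × 71.844) / 151.709 = 71.844/151.709 = 0.4736.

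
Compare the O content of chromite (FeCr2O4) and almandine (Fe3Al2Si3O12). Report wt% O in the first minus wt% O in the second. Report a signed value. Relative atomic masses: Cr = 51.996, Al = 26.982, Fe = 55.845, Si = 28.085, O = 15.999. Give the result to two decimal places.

-9.98 percentage points

O in FeCr2O4: molar mass 223.833 g/mol; 4×15.999 = 63.996 g → 28.59 wt%.
O in Fe3Al2Si3O12: molar mass 497.742 g/mol; 12×15.999 = 191.988 g → 38.57 wt%.
Difference = 28.59 − 38.57 = -9.98 percentage points.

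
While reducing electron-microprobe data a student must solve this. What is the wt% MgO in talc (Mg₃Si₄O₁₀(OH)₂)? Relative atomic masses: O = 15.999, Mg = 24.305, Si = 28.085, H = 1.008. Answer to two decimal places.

M(Mg₃Si₄O₁₀(OH)₂) = 379.259 g/mol; M(MgO) = 40.304 g/mol.
Moles MgO per formula unit = 3 Mg ÷ 1 = 3.0000.
MgO fraction = (3.0000 × 40.304) / 379.259 = 120.912/379.259 = 0.3188.

31.88 wt%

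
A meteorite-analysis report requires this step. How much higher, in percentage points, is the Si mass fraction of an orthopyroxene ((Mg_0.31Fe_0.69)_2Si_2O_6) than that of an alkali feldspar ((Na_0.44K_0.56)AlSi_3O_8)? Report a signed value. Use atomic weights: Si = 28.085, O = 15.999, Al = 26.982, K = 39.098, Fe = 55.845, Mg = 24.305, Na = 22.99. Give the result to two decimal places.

-8.07 percentage points

First mineral: 56.170 g Si in 244.299 g formula = 22.99 wt% Si.
Second mineral: 84.255 g Si in 271.239 g formula = 31.06 wt% Si.
22.99% − 31.06% gives a difference of -8.07 percentage points.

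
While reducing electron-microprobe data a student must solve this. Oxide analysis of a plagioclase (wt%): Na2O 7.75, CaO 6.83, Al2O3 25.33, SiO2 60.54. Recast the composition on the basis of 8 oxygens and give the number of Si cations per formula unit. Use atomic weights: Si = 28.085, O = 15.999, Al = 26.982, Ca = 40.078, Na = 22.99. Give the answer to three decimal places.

2.680 Si apfu

Na2O: 7.75/61.979 = 0.12504 mol → 0.25008 mol Na, 0.12504 mol O.
CaO: 6.83/56.077 = 0.12180 mol → 0.12180 mol Ca, 0.12180 mol O.
Al2O3: 25.33/101.961 = 0.24843 mol → 0.49686 mol Al, 0.74529 mol O.
SiO2: 60.54/60.083 = 1.00761 mol → 1.00761 mol Si, 2.01522 mol O.
Total oxygen = 3.00735 mol. Normalization factor = 8/3.00735 = 2.66015.
Si per 8 O = 1.00761 × 2.66015 = 2.680.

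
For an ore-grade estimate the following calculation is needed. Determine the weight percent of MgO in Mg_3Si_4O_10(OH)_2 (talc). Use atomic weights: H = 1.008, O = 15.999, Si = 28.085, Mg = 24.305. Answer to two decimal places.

Formula mass = 379.259 g/mol.
3 Mg → 3.0000 mol MgO per formula unit; M(MgO) = 40.304, so MgO mass = 120.912 g.
120.912/379.259 × 100 = 31.88 wt%.

31.88 wt%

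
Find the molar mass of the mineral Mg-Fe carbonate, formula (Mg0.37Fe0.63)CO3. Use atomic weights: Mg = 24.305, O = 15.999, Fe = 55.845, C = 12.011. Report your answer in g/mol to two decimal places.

M = 0.37·24.305 + 0.63·55.845 + 1·12.011 + 3·15.999

104.18 g/mol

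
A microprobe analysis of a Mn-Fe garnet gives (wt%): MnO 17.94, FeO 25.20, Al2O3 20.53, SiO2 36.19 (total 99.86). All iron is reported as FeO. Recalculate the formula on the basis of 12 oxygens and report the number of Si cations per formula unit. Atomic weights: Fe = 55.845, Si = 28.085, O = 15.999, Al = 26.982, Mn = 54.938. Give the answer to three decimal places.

2.996 Si apfu

MnO (M=70.937): mol = 0.25290; Mn = 0.25290, O = 0.25290.
FeO (M=71.844): mol = 0.35076; Fe = 0.35076, O = 0.35076.
Al2O3 (M=101.961): mol = 0.20135; Al = 0.40270, O = 0.60405.
SiO2 (M=60.083): mol = 0.60233; Si = 0.60233, O = 1.20466.
ΣO = 2.41237; factor = 12/ΣO = 4.97436.
Si apfu = 0.60233 × 4.97436 = 2.996.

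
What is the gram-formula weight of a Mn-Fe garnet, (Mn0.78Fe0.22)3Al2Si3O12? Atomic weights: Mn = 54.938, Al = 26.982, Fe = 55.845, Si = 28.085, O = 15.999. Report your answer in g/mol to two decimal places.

Mn: 2.34 × 54.938 = 128.5549
Fe: 0.66 × 55.845 = 36.8577
Al: 2 × 26.982 = 53.9640
Si: 3 × 28.085 = 84.2550
O: 12 × 15.999 = 191.9880
Summing the contributions gives the formula mass.

495.62 g/mol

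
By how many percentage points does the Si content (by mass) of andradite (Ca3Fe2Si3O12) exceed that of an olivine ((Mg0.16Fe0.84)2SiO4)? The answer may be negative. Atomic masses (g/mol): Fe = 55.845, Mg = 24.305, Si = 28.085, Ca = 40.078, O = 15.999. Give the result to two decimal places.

M(Ca3Fe2Si3O12) = 508.167 g/mol, so wt% Si = 84.255/508.167 × 100 = 16.58%.
M((Mg0.16Fe0.84)2SiO4) = 193.678 g/mol, so wt% Si = 28.085/193.678 × 100 = 14.50%.
16.58 − 14.50 = 2.08 pp.

2.08 percentage points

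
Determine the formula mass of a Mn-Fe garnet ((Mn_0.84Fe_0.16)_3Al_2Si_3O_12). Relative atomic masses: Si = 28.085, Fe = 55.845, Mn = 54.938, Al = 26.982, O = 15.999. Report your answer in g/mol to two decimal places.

The formula mass is the sum 2.52·54.938 + 0.48·55.845 + 2·26.982 + 3·28.085 + 12·15.999.

495.46 g/mol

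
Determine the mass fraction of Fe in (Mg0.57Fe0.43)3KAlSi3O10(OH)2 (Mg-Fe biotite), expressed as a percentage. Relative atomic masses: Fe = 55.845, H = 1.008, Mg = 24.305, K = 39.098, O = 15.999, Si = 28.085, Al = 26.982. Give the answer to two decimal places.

Molar mass of (Mg0.57Fe0.43)3KAlSi3O10(OH)2: 1.71·24.305 + 1.29·55.845 + 1·39.098 + 1·26.982 + 3·28.085 + 12·15.999 + 2·1.008 = 457.941 g/mol.
Mass of Fe per formula unit: 1.29 × 55.845 = 72.040 g.
Weight fraction Fe = 72.040 / 457.941 = 0.1573.

15.73 weight percent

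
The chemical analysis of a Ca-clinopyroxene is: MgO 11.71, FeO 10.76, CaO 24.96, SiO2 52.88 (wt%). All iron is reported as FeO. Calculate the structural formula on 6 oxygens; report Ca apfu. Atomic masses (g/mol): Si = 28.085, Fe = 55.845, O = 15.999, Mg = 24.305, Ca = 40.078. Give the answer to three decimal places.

11.71 wt% MgO ÷ 40.304 g/mol = 0.29054 mol, giving 0.29054 Mg and 0.29054 O.
10.76 wt% FeO ÷ 71.844 g/mol = 0.14977 mol, giving 0.14977 Fe and 0.14977 O.
24.96 wt% CaO ÷ 56.077 g/mol = 0.44510 mol, giving 0.44510 Ca and 0.44510 O.
52.88 wt% SiO2 ÷ 60.083 g/mol = 0.88012 mol, giving 0.88012 Si and 1.76024 O.
Oxygen sums to 2.64565; scaling by 6/2.64565 = 2.26787 puts the formula on 6 O.
Ca: 0.44510 × 2.26787 = 1.009 atoms per formula unit.

1.009 Ca apfu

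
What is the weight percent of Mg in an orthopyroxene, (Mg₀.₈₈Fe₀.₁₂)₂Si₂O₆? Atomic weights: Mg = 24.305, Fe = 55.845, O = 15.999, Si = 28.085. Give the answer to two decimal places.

Molar mass of (Mg₀.₈₈Fe₀.₁₂)₂Si₂O₆: 1.76·24.305 + 0.24·55.845 + 2·28.085 + 6·15.999 = 208.344 g/mol.
Mass of Mg per formula unit: 1.76 × 24.305 = 42.777 g.
Weight fraction Mg = 42.777 / 208.344 = 0.2053.

20.53 weight percent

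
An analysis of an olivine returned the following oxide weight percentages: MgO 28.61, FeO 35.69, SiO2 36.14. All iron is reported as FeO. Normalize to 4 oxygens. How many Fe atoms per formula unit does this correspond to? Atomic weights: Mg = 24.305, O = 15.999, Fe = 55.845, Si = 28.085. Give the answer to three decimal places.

0.825 Fe apfu

28.61 wt% MgO ÷ 40.304 g/mol = 0.70986 mol, giving 0.70986 Mg and 0.70986 O.
35.69 wt% FeO ÷ 71.844 g/mol = 0.49677 mol, giving 0.49677 Fe and 0.49677 O.
36.14 wt% SiO2 ÷ 60.083 g/mol = 0.60150 mol, giving 0.60150 Si and 1.20300 O.
Oxygen sums to 2.40963; scaling by 4/2.40963 = 1.66001 puts the formula on 4 O.
Fe: 0.49677 × 1.66001 = 0.825 atoms per formula unit.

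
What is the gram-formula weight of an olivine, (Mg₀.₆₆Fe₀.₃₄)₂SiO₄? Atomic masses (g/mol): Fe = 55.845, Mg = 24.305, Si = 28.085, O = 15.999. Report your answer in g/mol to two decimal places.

The formula mass is the sum 1.32*24.305 + 0.68*55.845 + 1*28.085 + 4*15.999.

162.14 g/mol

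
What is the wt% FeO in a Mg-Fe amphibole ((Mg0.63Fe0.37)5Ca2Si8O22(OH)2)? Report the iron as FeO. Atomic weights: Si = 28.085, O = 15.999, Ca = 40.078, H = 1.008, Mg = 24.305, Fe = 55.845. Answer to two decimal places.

Molar mass of (Mg0.63Fe0.37)5Ca2Si8O22(OH)2 = 3.15×24.305 + 1.85×55.845 + 2×40.078 + 8×28.085 + 24×15.999 + 2×1.008 = 870.702 g/mol.
Each formula unit contains 1.85 Fe, equivalent to 1.85/1 = 1.8500 mol FeO.
M(FeO) = 1×55.845 + 1×15.999 = 71.844 g/mol.
Mass of FeO per formula unit = 1.8500 × 71.844 = 132.911 g.
FeO wt% = 132.911 / 870.702 × 100 = 15.26%.

15.26 wt%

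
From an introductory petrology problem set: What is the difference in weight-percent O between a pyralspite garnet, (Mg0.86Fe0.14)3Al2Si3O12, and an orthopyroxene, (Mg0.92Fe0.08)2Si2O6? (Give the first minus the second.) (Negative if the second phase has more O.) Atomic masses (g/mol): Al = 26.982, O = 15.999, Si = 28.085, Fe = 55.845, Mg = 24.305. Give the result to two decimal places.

First mineral: 191.988 g O in 416.369 g formula = 46.11 wt% O.
Second mineral: 95.994 g O in 205.820 g formula = 46.64 wt% O.
46.11% − 46.64% gives a difference of -0.53 percentage points.

-0.53 percentage points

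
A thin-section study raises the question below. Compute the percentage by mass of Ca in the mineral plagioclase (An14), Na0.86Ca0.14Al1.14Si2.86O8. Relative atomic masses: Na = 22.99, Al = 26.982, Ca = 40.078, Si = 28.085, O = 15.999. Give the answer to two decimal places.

2.12 mass %

Formula mass = 0.86*22.99 + 0.14*40.078 + 1.14*26.982 + 2.86*28.085 + 8*15.999 = 264.457 g/mol, of which 5.611 g is Ca.
So Ca makes up 5.611/264.457 = 0.0212 of the mass, i.e. 2.12%.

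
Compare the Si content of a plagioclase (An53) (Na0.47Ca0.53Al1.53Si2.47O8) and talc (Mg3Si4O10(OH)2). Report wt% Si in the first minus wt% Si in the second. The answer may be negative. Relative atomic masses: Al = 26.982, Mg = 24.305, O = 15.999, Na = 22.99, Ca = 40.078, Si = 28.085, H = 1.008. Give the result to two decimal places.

Si in Na0.47Ca0.53Al1.53Si2.47O8: molar mass 270.691 g/mol; 2.47×28.085 = 69.370 g → 25.63 wt%.
Si in Mg3Si4O10(OH)2: molar mass 379.259 g/mol; 4×28.085 = 112.340 g → 29.62 wt%.
Difference = 25.63 − 29.62 = -3.99 percentage points.

-3.99 percentage points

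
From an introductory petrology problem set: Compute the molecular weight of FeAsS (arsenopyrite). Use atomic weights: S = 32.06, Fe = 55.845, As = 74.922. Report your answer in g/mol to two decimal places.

The formula mass is the sum 1×55.845 + 1×74.922 + 1×32.06.

162.83 g/mol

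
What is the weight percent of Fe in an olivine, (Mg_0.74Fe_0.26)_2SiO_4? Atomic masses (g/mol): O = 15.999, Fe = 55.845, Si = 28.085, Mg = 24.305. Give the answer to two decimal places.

M((Mg_0.74Fe_0.26)_2SiO_4) = 157.092 g/mol.
Fe contributes 0.52 × 55.845 = 29.039 g per mole.
29.039/157.092 = 0.1849 → 18.49%.

18.49 mass %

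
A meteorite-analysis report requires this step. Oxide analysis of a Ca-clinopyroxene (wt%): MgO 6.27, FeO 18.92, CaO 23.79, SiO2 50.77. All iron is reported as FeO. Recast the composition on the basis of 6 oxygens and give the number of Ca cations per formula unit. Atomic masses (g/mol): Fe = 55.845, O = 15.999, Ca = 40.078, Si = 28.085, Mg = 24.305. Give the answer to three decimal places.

MgO (M=40.304): mol = 0.15557; Mg = 0.15557, O = 0.15557.
FeO (M=71.844): mol = 0.26335; Fe = 0.26335, O = 0.26335.
CaO (M=56.077): mol = 0.42424; Ca = 0.42424, O = 0.42424.
SiO2 (M=60.083): mol = 0.84500; Si = 0.84500, O = 1.69000.
ΣO = 2.53316; factor = 6/ΣO = 2.36858.
Ca apfu = 0.42424 × 2.36858 = 1.005.

1.005 Ca apfu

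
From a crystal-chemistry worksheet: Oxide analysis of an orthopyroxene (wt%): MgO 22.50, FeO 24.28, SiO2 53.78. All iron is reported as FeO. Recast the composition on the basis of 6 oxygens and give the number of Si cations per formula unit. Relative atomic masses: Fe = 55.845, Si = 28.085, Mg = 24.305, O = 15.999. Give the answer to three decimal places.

MgO (M=40.304): mol = 0.55826; Mg = 0.55826, O = 0.55826.
FeO (M=71.844): mol = 0.33795; Fe = 0.33795, O = 0.33795.
SiO2 (M=60.083): mol = 0.89510; Si = 0.89510, O = 1.79020.
ΣO = 2.68641; factor = 6/ΣO = 2.23346.
Si apfu = 0.89510 × 2.23346 = 1.999.

1.999 Si apfu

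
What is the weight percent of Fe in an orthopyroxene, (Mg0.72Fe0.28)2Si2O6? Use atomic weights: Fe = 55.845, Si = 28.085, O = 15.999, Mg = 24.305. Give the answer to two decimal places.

M((Mg0.72Fe0.28)2Si2O6) = 218.436 g/mol.
Fe contributes 0.56 × 55.845 = 31.273 g per mole.
31.273/218.436 = 0.1432 → 14.32%.

14.32 mass %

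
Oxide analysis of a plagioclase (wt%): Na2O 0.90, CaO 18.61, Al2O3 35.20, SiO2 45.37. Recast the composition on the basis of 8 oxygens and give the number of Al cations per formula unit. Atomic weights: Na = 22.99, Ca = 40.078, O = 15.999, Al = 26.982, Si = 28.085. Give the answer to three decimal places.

1.910 Al apfu

0.90 wt% Na2O ÷ 61.979 g/mol = 0.01452 mol, giving 0.02904 Na and 0.01452 O.
18.61 wt% CaO ÷ 56.077 g/mol = 0.33187 mol, giving 0.33187 Ca and 0.33187 O.
35.20 wt% Al2O3 ÷ 101.961 g/mol = 0.34523 mol, giving 0.69046 Al and 1.03569 O.
45.37 wt% SiO2 ÷ 60.083 g/mol = 0.75512 mol, giving 0.75512 Si and 1.51024 O.
Oxygen sums to 2.89232; scaling by 8/2.89232 = 2.76595 puts the formula on 8 O.
Al: 0.69046 × 2.76595 = 1.910 atoms per formula unit.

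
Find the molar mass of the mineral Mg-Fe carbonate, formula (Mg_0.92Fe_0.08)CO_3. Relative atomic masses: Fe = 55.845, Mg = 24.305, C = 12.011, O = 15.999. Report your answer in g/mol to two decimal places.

86.84 g/mol

The formula mass is the sum 0.92(24.305) + 0.08(55.845) + 1(12.011) + 3(15.999).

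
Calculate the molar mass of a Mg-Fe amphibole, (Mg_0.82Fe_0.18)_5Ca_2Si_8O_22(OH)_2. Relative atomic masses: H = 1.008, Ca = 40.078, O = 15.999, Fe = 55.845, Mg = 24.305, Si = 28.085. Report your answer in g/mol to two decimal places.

Mg: 4.10 × 24.305 = 99.6505
Fe: 0.90 × 55.845 = 50.2605
Ca: 2 × 40.078 = 80.1560
Si: 8 × 28.085 = 224.6800
O: 24 × 15.999 = 383.9760
H: 2 × 1.008 = 2.0160
Summing the contributions gives the formula mass.

840.74 g/mol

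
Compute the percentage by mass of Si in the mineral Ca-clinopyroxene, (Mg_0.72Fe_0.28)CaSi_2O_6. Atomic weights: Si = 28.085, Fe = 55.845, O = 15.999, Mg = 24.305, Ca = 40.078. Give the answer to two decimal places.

M((Mg_0.72Fe_0.28)CaSi_2O_6) = 225.378 g/mol.
Si contributes 2 × 28.085 = 56.170 g per mole.
56.170/225.378 = 0.2492 → 24.92%.

24.92 weight percent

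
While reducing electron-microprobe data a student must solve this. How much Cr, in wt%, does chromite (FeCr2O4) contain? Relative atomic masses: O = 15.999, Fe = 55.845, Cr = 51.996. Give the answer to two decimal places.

46.46 wt%

M(FeCr2O4) = 223.833 g/mol.
Cr contributes 2 × 51.996 = 103.992 g per mole.
103.992/223.833 = 0.4646 → 46.46%.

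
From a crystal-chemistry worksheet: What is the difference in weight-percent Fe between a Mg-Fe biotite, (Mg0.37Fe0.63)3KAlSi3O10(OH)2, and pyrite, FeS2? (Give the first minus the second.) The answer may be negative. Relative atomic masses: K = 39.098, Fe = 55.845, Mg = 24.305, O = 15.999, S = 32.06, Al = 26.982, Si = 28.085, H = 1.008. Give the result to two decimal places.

First mineral: 105.547 g Fe in 476.865 g formula = 22.13 wt% Fe.
Second mineral: 55.845 g Fe in 119.965 g formula = 46.55 wt% Fe.
22.13% − 46.55% gives a difference of -24.42 percentage points.

-24.42 percentage points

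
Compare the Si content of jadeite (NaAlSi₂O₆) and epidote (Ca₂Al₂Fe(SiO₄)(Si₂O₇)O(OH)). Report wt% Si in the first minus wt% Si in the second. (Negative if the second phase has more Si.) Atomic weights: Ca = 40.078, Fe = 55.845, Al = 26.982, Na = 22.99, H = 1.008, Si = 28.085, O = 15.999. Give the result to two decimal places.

10.35 percentage points

M(NaAlSi₂O₆) = 202.136 g/mol, so wt% Si = 56.170/202.136 × 100 = 27.79%.
M(Ca₂Al₂Fe(SiO₄)(Si₂O₇)O(OH)) = 483.215 g/mol, so wt% Si = 84.255/483.215 × 100 = 17.44%.
27.79 − 17.44 = 10.35 pp.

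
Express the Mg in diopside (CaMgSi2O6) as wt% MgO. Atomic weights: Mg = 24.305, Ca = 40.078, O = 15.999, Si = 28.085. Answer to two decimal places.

Formula mass = 216.547 g/mol.
1 Mg → 1.0000 mol MgO per formula unit; M(MgO) = 40.304, so MgO mass = 40.304 g.
40.304/216.547 × 100 = 18.61 wt%.

18.61 wt%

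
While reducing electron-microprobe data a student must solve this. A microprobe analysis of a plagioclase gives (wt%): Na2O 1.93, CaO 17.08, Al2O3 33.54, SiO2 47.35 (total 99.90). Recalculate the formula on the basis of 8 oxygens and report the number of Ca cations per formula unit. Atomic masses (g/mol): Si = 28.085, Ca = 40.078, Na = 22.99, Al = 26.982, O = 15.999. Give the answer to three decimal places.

0.841 Ca apfu

Na2O (M=61.979): mol = 0.03114; Na = 0.06228, O = 0.03114.
CaO (M=56.077): mol = 0.30458; Ca = 0.30458, O = 0.30458.
Al2O3 (M=101.961): mol = 0.32895; Al = 0.65790, O = 0.98685.
SiO2 (M=60.083): mol = 0.78808; Si = 0.78808, O = 1.57616.
ΣO = 2.89873; factor = 8/ΣO = 2.75983.
Ca apfu = 0.30458 × 2.75983 = 0.841.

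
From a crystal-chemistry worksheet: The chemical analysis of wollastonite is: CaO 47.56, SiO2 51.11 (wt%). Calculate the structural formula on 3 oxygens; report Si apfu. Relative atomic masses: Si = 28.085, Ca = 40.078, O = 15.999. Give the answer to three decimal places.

CaO: 47.56/56.077 = 0.84812 mol → 0.84812 mol Ca, 0.84812 mol O.
SiO2: 51.11/60.083 = 0.85066 mol → 0.85066 mol Si, 1.70132 mol O.
Total oxygen = 2.54944 mol. Normalization factor = 3/2.54944 = 1.17673.
Si per 3 O = 0.85066 × 1.17673 = 1.001.

1.001 Si apfu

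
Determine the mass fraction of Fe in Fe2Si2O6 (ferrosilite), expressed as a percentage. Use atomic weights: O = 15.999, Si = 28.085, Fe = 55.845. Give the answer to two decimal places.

42.33 weight percent

Molar mass of Fe2Si2O6: 2×55.845 + 2×28.085 + 6×15.999 = 263.854 g/mol.
Mass of Fe per formula unit: 2 × 55.845 = 111.690 g.
Weight fraction Fe = 111.690 / 263.854 = 0.4233.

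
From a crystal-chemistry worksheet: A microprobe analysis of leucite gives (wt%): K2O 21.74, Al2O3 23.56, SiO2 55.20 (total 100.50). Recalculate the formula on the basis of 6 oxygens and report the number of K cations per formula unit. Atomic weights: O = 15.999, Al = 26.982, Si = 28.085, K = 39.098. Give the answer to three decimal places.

1.003 K apfu

K2O (M=94.195): mol = 0.23080; K = 0.46160, O = 0.23080.
Al2O3 (M=101.961): mol = 0.23107; Al = 0.46214, O = 0.69321.
SiO2 (M=60.083): mol = 0.91873; Si = 0.91873, O = 1.83746.
ΣO = 2.76147; factor = 6/ΣO = 2.17276.
K apfu = 0.46160 × 2.17276 = 1.003.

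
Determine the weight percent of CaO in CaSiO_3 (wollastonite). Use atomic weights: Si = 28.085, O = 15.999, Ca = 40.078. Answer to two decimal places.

48.28 wt%

Molar mass of CaSiO_3 = 1*40.078 + 1*28.085 + 3*15.999 = 116.160 g/mol.
Each formula unit contains 1 Ca, equivalent to 1/1 = 1.0000 mol CaO.
M(CaO) = 1×40.078 + 1×15.999 = 56.077 g/mol.
Mass of CaO per formula unit = 1.0000 × 56.077 = 56.077 g.
CaO wt% = 56.077 / 116.160 × 100 = 48.28%.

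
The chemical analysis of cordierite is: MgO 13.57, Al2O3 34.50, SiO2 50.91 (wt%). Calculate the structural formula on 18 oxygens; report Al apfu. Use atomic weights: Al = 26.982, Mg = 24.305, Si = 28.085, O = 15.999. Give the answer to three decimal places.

3.998 Al apfu

13.57 wt% MgO ÷ 40.304 g/mol = 0.33669 mol, giving 0.33669 Mg and 0.33669 O.
34.50 wt% Al2O3 ÷ 101.961 g/mol = 0.33836 mol, giving 0.67672 Al and 1.01508 O.
50.91 wt% SiO2 ÷ 60.083 g/mol = 0.84733 mol, giving 0.84733 Si and 1.69466 O.
Oxygen sums to 3.04643; scaling by 18/3.04643 = 5.90856 puts the formula on 18 O.
Al: 0.67672 × 5.90856 = 3.998 atoms per formula unit.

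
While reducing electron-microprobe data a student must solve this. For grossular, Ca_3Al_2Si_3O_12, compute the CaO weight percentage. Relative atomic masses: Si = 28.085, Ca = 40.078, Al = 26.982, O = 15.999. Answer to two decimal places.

37.35 wt%

Molar mass of Ca_3Al_2Si_3O_12 = 3·40.078 + 2·26.982 + 3·28.085 + 12·15.999 = 450.441 g/mol.
Each formula unit contains 3 Ca, equivalent to 3/1 = 3.0000 mol CaO.
M(CaO) = 1×40.078 + 1×15.999 = 56.077 g/mol.
Mass of CaO per formula unit = 3.0000 × 56.077 = 168.231 g.
CaO wt% = 168.231 / 450.441 × 100 = 37.35%.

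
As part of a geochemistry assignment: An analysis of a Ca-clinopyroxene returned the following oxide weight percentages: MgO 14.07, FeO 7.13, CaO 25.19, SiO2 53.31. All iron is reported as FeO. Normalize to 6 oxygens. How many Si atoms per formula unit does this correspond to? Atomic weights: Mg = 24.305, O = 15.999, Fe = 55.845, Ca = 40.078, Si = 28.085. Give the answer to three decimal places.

MgO (M=40.304): mol = 0.34910; Mg = 0.34910, O = 0.34910.
FeO (M=71.844): mol = 0.09924; Fe = 0.09924, O = 0.09924.
CaO (M=56.077): mol = 0.44920; Ca = 0.44920, O = 0.44920.
SiO2 (M=60.083): mol = 0.88727; Si = 0.88727, O = 1.77454.
ΣO = 2.67208; factor = 6/ΣO = 2.24544.
Si apfu = 0.88727 × 2.24544 = 1.992.

1.992 Si apfu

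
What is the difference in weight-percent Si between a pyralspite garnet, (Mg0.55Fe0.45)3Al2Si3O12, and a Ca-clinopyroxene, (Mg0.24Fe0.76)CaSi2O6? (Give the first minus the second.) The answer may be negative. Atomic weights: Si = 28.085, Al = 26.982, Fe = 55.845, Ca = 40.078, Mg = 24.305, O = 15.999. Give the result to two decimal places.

-4.45 percentage points

Si in (Mg0.55Fe0.45)3Al2Si3O12: molar mass 445.701 g/mol; 3×28.085 = 84.255 g → 18.90 wt%.
Si in (Mg0.24Fe0.76)CaSi2O6: molar mass 240.517 g/mol; 2×28.085 = 56.170 g → 23.35 wt%.
Difference = 18.90 − 23.35 = -4.45 percentage points.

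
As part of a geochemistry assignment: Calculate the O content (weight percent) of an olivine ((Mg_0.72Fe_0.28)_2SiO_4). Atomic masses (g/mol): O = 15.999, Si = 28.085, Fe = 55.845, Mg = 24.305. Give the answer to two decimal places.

40.41 weight percent

Formula mass = 1.44×24.305 + 0.56×55.845 + 1×28.085 + 4×15.999 = 158.353 g/mol, of which 63.996 g is O.
So O makes up 63.996/158.353 = 0.4041 of the mass, i.e. 40.41%.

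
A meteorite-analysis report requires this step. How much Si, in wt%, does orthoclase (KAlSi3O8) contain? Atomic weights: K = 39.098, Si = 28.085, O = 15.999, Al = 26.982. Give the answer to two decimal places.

Formula mass = 1·39.098 + 1·26.982 + 3·28.085 + 8·15.999 = 278.327 g/mol, of which 84.255 g is Si.
So Si makes up 84.255/278.327 = 0.3027 of the mass, i.e. 30.27%.

30.27 wt%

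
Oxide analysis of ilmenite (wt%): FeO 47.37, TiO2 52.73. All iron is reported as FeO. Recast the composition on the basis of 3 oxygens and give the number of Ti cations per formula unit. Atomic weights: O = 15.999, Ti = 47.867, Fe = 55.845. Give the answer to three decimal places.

47.37 wt% FeO ÷ 71.844 g/mol = 0.65935 mol, giving 0.65935 Fe and 0.65935 O.
52.73 wt% TiO2 ÷ 79.865 g/mol = 0.66024 mol, giving 0.66024 Ti and 1.32048 O.
Oxygen sums to 1.97983; scaling by 3/1.97983 = 1.51528 puts the formula on 3 O.
Ti: 0.66024 × 1.51528 = 1.000 atoms per formula unit.

1.000 Ti apfu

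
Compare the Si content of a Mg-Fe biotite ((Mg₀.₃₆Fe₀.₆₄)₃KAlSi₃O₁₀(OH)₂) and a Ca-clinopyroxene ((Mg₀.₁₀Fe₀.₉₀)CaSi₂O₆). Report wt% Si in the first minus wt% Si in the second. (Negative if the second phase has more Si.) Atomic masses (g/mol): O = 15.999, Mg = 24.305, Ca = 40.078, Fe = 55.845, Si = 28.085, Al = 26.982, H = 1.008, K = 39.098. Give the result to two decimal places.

-5.30 percentage points

M((Mg₀.₃₆Fe₀.₆₄)₃KAlSi₃O₁₀(OH)₂) = 477.811 g/mol, so wt% Si = 84.255/477.811 × 100 = 17.63%.
M((Mg₀.₁₀Fe₀.₉₀)CaSi₂O₆) = 244.933 g/mol, so wt% Si = 56.170/244.933 × 100 = 22.93%.
17.63 − 22.93 = -5.30 pp.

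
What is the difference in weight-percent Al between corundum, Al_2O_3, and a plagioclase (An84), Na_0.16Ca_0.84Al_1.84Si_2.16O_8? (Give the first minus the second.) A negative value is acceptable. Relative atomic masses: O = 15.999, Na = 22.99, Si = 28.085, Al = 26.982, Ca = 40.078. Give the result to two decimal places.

Al in Al_2O_3: molar mass 101.961 g/mol; 2×26.982 = 53.964 g → 52.93 wt%.
Al in Na_0.16Ca_0.84Al_1.84Si_2.16O_8: molar mass 275.646 g/mol; 1.84×26.982 = 49.647 g → 18.01 wt%.
Difference = 52.93 − 18.01 = 34.92 percentage points.

34.92 percentage points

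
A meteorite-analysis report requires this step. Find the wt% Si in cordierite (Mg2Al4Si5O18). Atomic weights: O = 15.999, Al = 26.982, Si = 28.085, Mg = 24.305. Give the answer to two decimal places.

24.01 wt%

Molar mass of Mg2Al4Si5O18: 2*24.305 + 4*26.982 + 5*28.085 + 18*15.999 = 584.945 g/mol.
Mass of Si per formula unit: 5 × 28.085 = 140.425 g.
Weight fraction Si = 140.425 / 584.945 = 0.2401.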